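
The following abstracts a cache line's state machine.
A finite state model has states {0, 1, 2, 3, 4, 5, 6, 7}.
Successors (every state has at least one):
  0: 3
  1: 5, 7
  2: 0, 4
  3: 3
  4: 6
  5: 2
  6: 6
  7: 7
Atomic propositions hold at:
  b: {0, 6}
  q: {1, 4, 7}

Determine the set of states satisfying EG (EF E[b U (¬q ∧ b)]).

{1, 2, 4, 5, 6}

Sat(¬q) = {0, 2, 3, 5, 6}
Sat(¬q ∧ b) = {0, 6}
E[b U (¬q ∧ b)]: least fixpoint, start Z0 = Sat((¬q ∧ b)) = {0, 6}, add states in Sat(b) with some successor in Z. Already a fixed point.
Sat(E[b U (¬q ∧ b)]) = {0, 6}
EF E[b U (¬q ∧ b)]: least fixpoint, start Z0 = {0, 6}, add states with some successor in Z. Z1 = {0, 2, 4, 6}; Z2 = {0, 2, 4, 5, 6}; Z3 = {0, 1, 2, 4, 5, 6}; fixed.
Sat(EF E[b U (¬q ∧ b)]) = {0, 1, 2, 4, 5, 6}
EG (EF E[b U (¬q ∧ b)]): greatest fixpoint, start Z0 = {0, 1, 2, 4, 5, 6}, keep only states in Sat with some successor in Z. Z1 = {1, 2, 4, 5, 6}; fixed.
Sat(EG (EF E[b U (¬q ∧ b)])) = {1, 2, 4, 5, 6}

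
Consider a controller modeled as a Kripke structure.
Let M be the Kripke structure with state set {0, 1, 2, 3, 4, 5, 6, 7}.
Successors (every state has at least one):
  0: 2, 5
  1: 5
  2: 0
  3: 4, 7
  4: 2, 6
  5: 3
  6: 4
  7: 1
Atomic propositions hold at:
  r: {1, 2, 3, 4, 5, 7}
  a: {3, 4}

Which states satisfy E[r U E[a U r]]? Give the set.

E[a U r]: least fixpoint, start Z0 = Sat(r) = {1, 2, 3, 4, 5, 7}, add states in Sat(a) with some successor in Z. Already a fixed point.
Sat(E[a U r]) = {1, 2, 3, 4, 5, 7}
E[r U E[a U r]]: least fixpoint, start Z0 = Sat(E[a U r]) = {1, 2, 3, 4, 5, 7}, add states in Sat(r) with some successor in Z. Already a fixed point.
Sat(E[r U E[a U r]]) = {1, 2, 3, 4, 5, 7}

{1, 2, 3, 4, 5, 7}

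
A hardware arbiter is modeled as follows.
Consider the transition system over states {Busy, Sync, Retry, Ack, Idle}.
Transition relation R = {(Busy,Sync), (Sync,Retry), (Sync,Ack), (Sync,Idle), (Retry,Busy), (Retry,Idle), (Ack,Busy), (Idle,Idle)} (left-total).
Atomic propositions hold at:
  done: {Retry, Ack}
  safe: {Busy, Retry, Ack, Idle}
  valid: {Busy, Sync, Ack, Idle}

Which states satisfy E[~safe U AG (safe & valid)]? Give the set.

Sat(~safe) = {Sync}
Sat(safe & valid) = {Busy, Ack, Idle}
AG (safe & valid): greatest fixpoint, start Z0 = {Busy, Ack, Idle}, keep only states in Sat with every successor in Z. Z1 = {Ack, Idle}; Z2 = {Idle}; fixed.
Sat(AG (safe & valid)) = {Idle}
E[~safe U AG (safe & valid)]: least fixpoint, start Z0 = Sat(AG (safe & valid)) = {Idle}, add states in Sat(~safe) with some successor in Z. Z1 = {Sync, Idle}; fixed.
Sat(E[~safe U AG (safe & valid)]) = {Sync, Idle}

{Sync, Idle}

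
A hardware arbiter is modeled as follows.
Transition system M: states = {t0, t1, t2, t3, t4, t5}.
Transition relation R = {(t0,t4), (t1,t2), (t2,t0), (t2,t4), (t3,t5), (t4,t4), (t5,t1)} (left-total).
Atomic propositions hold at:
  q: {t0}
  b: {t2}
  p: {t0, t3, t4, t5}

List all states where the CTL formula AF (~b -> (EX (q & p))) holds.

{t1, t2, t3, t5}

Sat(~b) = {t0, t1, t3, t4, t5}
Sat(q & p) = {t0}
Sat(EX (q & p)) = {s : some successor in {t0}} = {t2}
Sat(~b -> (EX (q & p))) = {t2}
AF (~b -> (EX (q & p))): least fixpoint, start Z0 = {t2}, add states with every successor in Z. Z1 = {t1, t2}; Z2 = {t1, t2, t5}; Z3 = {t1, t2, t3, t5}; fixed.
Sat(AF (~b -> (EX (q & p)))) = {t1, t2, t3, t5}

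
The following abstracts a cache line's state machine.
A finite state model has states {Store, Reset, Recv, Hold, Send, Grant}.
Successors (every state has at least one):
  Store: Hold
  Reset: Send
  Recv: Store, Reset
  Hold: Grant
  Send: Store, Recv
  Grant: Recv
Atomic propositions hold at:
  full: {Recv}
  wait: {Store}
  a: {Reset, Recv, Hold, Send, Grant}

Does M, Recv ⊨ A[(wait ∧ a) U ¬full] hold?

No

Sat(wait ∧ a) = ∅
Sat(¬full) = {Store, Reset, Hold, Send, Grant}
A[(wait ∧ a) U ¬full]: least fixpoint, start Z0 = Sat(¬full) = {Store, Reset, Hold, Send, Grant}, add states in Sat(wait ∧ a) with every successor in Z. Already a fixed point.
Sat(A[(wait ∧ a) U ¬full]) = {Store, Reset, Hold, Send, Grant}
Recv ∉ Sat(A[(wait ∧ a) U ¬full]) = {Store, Reset, Hold, Send, Grant}, so the formula does not hold at Recv.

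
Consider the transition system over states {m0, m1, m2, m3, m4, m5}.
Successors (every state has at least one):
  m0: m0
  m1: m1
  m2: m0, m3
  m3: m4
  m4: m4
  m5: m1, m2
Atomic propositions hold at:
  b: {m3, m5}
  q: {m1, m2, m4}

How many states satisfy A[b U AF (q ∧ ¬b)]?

Sat(¬b) = {m0, m1, m2, m4}
Sat(q ∧ ¬b) = {m1, m2, m4}
AF (q ∧ ¬b): least fixpoint, start Z0 = {m1, m2, m4}, add states with every successor in Z. Z1 = {m1, m2, m3, m4, m5}; fixed.
Sat(AF (q ∧ ¬b)) = {m1, m2, m3, m4, m5}
A[b U AF (q ∧ ¬b)]: least fixpoint, start Z0 = Sat(AF (q ∧ ¬b)) = {m1, m2, m3, m4, m5}, add states in Sat(b) with every successor in Z. Already a fixed point.
Sat(A[b U AF (q ∧ ¬b)]) = {m1, m2, m3, m4, m5}
|Sat(A[b U AF (q ∧ ¬b)])| = |{m1, m2, m3, m4, m5}| = 5.

5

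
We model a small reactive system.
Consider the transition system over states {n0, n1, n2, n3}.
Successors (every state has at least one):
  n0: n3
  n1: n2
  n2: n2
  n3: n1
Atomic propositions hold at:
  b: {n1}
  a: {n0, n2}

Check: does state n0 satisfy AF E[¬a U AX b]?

Yes

Sat(¬a) = {n1, n3}
Sat(AX b) = {s : every successor in {n1}} = {n3}
E[¬a U AX b]: least fixpoint, start Z0 = Sat(AX b) = {n3}, add states in Sat(¬a) with some successor in Z. Already a fixed point.
Sat(E[¬a U AX b]) = {n3}
AF E[¬a U AX b]: least fixpoint, start Z0 = {n3}, add states with every successor in Z. Z1 = {n0, n3}; fixed.
Sat(AF E[¬a U AX b]) = {n0, n3}
n0 ∈ Sat(AF E[¬a U AX b]) = {n0, n3}, so the formula holds at n0.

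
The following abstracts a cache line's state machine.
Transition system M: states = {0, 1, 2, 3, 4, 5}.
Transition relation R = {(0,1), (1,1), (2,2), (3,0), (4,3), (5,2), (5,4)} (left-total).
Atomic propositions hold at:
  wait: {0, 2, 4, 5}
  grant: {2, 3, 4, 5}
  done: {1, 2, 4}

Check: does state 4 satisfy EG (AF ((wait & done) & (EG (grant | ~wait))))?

Sat(wait & done) = {2, 4}
Sat(~wait) = {1, 3}
Sat(grant | ~wait) = {1, 2, 3, 4, 5}
EG (grant | ~wait): greatest fixpoint, start Z0 = {1, 2, 3, 4, 5}, keep only states in Sat with some successor in Z. Z1 = {1, 2, 4, 5}; Z2 = {1, 2, 5}; fixed.
Sat(EG (grant | ~wait)) = {1, 2, 5}
Sat((wait & done) & (EG (grant | ~wait))) = {2}
AF ((wait & done) & (EG (grant | ~wait))): least fixpoint, start Z0 = {2}, add states with every successor in Z. Already a fixed point.
Sat(AF ((wait & done) & (EG (grant | ~wait)))) = {2}
EG (AF ((wait & done) & (EG (grant | ~wait)))): greatest fixpoint, start Z0 = {2}, keep only states in Sat with some successor in Z. Already a fixed point.
Sat(EG (AF ((wait & done) & (EG (grant | ~wait))))) = {2}
4 ∉ Sat(EG (AF ((wait & done) & (EG (grant | ~wait))))) = {2}, so the formula does not hold at 4.

No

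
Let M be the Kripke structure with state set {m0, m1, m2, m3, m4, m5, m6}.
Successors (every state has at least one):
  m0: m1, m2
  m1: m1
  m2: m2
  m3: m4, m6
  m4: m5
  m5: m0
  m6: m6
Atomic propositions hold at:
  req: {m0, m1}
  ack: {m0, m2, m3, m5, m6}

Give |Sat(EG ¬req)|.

3

Sat(¬req) = {m2, m3, m4, m5, m6}
EG ¬req: greatest fixpoint, start Z0 = {m2, m3, m4, m5, m6}, keep only states in Sat with some successor in Z. Z1 = {m2, m3, m4, m6}; Z2 = {m2, m3, m6}; fixed.
Sat(EG ¬req) = {m2, m3, m6}
|Sat(EG ¬req)| = |{m2, m3, m6}| = 3.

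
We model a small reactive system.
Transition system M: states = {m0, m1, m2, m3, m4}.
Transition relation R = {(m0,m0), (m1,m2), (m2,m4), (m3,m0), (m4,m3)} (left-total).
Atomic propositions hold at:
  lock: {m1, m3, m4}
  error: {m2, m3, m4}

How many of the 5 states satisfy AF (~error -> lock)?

Sat(~error) = {m0, m1}
Sat(~error -> lock) = {m1, m2, m3, m4}
AF (~error -> lock): least fixpoint, start Z0 = {m1, m2, m3, m4}, add states with every successor in Z. Already a fixed point.
Sat(AF (~error -> lock)) = {m1, m2, m3, m4}
|Sat(AF (~error -> lock))| = |{m1, m2, m3, m4}| = 4.

4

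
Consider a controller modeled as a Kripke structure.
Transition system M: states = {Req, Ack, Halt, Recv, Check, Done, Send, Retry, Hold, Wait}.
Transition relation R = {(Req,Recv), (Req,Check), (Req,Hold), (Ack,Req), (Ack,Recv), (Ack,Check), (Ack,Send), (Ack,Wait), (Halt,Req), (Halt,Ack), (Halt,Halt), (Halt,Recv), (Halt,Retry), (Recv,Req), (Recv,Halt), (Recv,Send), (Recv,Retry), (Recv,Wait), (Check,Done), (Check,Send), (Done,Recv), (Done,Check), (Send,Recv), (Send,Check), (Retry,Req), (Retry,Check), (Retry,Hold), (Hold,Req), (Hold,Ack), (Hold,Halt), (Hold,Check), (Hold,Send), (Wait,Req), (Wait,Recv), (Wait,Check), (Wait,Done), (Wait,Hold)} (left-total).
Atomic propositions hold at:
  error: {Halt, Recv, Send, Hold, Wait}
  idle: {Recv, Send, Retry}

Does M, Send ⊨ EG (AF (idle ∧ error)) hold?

Yes

Sat(idle ∧ error) = {Recv, Send}
AF (idle ∧ error): least fixpoint, start Z0 = {Recv, Send}, add states with every successor in Z. Already a fixed point.
Sat(AF (idle ∧ error)) = {Recv, Send}
EG (AF (idle ∧ error)): greatest fixpoint, start Z0 = {Recv, Send}, keep only states in Sat with some successor in Z. Already a fixed point.
Sat(EG (AF (idle ∧ error))) = {Recv, Send}
Send ∈ Sat(EG (AF (idle ∧ error))) = {Recv, Send}, so the formula holds at Send.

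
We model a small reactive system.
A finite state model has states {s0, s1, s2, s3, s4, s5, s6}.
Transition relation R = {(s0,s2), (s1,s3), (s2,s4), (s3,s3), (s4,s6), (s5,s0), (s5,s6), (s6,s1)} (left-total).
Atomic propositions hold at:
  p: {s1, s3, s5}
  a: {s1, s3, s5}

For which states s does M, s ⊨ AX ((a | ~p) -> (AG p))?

{s1, s3, s6}

Sat(~p) = {s0, s2, s4, s6}
Sat(a | ~p) = {s0, s1, s2, s3, s4, s5, s6}
AG p: greatest fixpoint, start Z0 = {s1, s3, s5}, keep only states in Sat with every successor in Z. Z1 = {s1, s3}; fixed.
Sat(AG p) = {s1, s3}
Sat((a | ~p) -> (AG p)) = {s1, s3}
Sat(AX ((a | ~p) -> (AG p))) = {s : every successor in {s1, s3}} = {s1, s3, s6}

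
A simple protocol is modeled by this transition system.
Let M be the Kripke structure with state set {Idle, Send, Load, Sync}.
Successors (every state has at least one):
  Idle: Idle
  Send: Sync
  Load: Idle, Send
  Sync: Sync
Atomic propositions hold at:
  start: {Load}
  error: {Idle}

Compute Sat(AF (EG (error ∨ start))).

Sat(error ∨ start) = {Idle, Load}
EG (error ∨ start): greatest fixpoint, start Z0 = {Idle, Load}, keep only states in Sat with some successor in Z. Already a fixed point.
Sat(EG (error ∨ start)) = {Idle, Load}
AF (EG (error ∨ start)): least fixpoint, start Z0 = {Idle, Load}, add states with every successor in Z. Already a fixed point.
Sat(AF (EG (error ∨ start))) = {Idle, Load}

{Idle, Load}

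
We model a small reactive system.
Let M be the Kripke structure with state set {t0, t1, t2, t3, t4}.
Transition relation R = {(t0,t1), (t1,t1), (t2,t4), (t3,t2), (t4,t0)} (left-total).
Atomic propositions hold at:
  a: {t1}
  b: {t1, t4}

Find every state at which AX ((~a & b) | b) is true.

Sat(~a) = {t0, t2, t3, t4}
Sat(~a & b) = {t4}
Sat((~a & b) | b) = {t1, t4}
Sat(AX ((~a & b) | b)) = {s : every successor in {t1, t4}} = {t0, t1, t2}

{t0, t1, t2}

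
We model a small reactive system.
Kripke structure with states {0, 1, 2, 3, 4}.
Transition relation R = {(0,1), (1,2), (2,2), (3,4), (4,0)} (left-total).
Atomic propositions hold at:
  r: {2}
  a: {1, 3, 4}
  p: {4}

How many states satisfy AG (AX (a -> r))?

Sat(a -> r) = {0, 2}
Sat(AX (a -> r)) = {s : every successor in {0, 2}} = {1, 2, 4}
AG (AX (a -> r)): greatest fixpoint, start Z0 = {1, 2, 4}, keep only states in Sat with every successor in Z. Z1 = {1, 2}; fixed.
Sat(AG (AX (a -> r))) = {1, 2}
|Sat(AG (AX (a -> r)))| = |{1, 2}| = 2.

2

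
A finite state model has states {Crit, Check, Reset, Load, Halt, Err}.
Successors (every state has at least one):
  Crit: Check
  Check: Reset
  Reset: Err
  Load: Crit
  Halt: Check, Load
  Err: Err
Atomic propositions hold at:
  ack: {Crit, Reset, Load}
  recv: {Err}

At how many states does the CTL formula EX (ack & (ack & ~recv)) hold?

3

Sat(~recv) = {Crit, Check, Reset, Load, Halt}
Sat(ack & ~recv) = {Crit, Reset, Load}
Sat(ack & (ack & ~recv)) = {Crit, Reset, Load}
Sat(EX (ack & (ack & ~recv))) = {s : some successor in {Crit, Reset, Load}} = {Check, Load, Halt}
|Sat(EX (ack & (ack & ~recv)))| = |{Check, Load, Halt}| = 3.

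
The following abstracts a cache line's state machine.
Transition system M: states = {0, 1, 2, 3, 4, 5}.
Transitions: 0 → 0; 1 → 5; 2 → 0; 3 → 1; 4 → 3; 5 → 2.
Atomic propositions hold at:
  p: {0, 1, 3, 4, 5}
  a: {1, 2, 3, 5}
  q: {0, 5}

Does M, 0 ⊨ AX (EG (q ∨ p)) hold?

Yes

Sat(q ∨ p) = {0, 1, 3, 4, 5}
EG (q ∨ p): greatest fixpoint, start Z0 = {0, 1, 3, 4, 5}, keep only states in Sat with some successor in Z. Z1 = {0, 1, 3, 4}; Z2 = {0, 3, 4}; Z3 = {0, 4}; Z4 = {0}; fixed.
Sat(EG (q ∨ p)) = {0}
Sat(AX (EG (q ∨ p))) = {s : every successor in {0}} = {0, 2}
0 ∈ Sat(AX (EG (q ∨ p))) = {0, 2}, so the formula holds at 0.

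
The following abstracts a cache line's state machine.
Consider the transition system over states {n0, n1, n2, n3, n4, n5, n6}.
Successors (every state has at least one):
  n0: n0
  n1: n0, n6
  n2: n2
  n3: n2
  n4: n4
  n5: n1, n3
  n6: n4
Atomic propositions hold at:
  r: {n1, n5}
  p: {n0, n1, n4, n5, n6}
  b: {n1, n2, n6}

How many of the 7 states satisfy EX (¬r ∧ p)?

4

Sat(¬r) = {n0, n2, n3, n4, n6}
Sat(¬r ∧ p) = {n0, n4, n6}
Sat(EX (¬r ∧ p)) = {s : some successor in {n0, n4, n6}} = {n0, n1, n4, n6}
|Sat(EX (¬r ∧ p))| = |{n0, n1, n4, n6}| = 4.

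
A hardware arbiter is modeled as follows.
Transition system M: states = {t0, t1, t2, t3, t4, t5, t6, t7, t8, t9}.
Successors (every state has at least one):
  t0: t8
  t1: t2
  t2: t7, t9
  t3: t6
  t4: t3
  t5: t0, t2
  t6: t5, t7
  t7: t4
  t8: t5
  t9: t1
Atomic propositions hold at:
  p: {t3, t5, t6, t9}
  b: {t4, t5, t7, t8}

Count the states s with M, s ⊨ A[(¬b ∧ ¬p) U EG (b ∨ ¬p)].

Sat(¬b) = {t0, t1, t2, t3, t6, t9}
Sat(¬p) = {t0, t1, t2, t4, t7, t8}
Sat(¬b ∧ ¬p) = {t0, t1, t2}
Sat(b ∨ ¬p) = {t0, t1, t2, t4, t5, t7, t8}
EG (b ∨ ¬p): greatest fixpoint, start Z0 = {t0, t1, t2, t4, t5, t7, t8}, keep only states in Sat with some successor in Z. Z1 = {t0, t1, t2, t5, t7, t8}; Z2 = {t0, t1, t2, t5, t8}; Z3 = {t0, t1, t5, t8}; Z4 = {t0, t5, t8}; fixed.
Sat(EG (b ∨ ¬p)) = {t0, t5, t8}
A[(¬b ∧ ¬p) U EG (b ∨ ¬p)]: least fixpoint, start Z0 = Sat(EG (b ∨ ¬p)) = {t0, t5, t8}, add states in Sat(¬b ∧ ¬p) with every successor in Z. Already a fixed point.
Sat(A[(¬b ∧ ¬p) U EG (b ∨ ¬p)]) = {t0, t5, t8}
|Sat(A[(¬b ∧ ¬p) U EG (b ∨ ¬p)])| = |{t0, t5, t8}| = 3.

3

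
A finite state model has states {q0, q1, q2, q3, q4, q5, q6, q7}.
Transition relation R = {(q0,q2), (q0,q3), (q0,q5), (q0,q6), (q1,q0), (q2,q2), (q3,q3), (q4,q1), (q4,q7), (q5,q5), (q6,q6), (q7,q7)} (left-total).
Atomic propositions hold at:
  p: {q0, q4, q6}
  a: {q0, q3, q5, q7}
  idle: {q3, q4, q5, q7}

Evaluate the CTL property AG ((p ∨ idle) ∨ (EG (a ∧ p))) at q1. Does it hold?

No

Sat(p ∨ idle) = {q0, q3, q4, q5, q6, q7}
Sat(a ∧ p) = {q0}
EG (a ∧ p): greatest fixpoint, start Z0 = {q0}, keep only states in Sat with some successor in Z. Z1 = ∅; fixed.
Sat(EG (a ∧ p)) = ∅
Sat((p ∨ idle) ∨ (EG (a ∧ p))) = {q0, q3, q4, q5, q6, q7}
AG ((p ∨ idle) ∨ (EG (a ∧ p))): greatest fixpoint, start Z0 = {q0, q3, q4, q5, q6, q7}, keep only states in Sat with every successor in Z. Z1 = {q3, q5, q6, q7}; fixed.
Sat(AG ((p ∨ idle) ∨ (EG (a ∧ p)))) = {q3, q5, q6, q7}
q1 ∉ Sat(AG ((p ∨ idle) ∨ (EG (a ∧ p)))) = {q3, q5, q6, q7}, so the formula does not hold at q1.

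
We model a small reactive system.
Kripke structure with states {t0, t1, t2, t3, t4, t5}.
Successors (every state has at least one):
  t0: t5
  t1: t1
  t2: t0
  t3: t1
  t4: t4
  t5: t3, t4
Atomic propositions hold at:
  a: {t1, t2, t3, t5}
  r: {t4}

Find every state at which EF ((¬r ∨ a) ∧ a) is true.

{t0, t1, t2, t3, t5}

Sat(¬r) = {t0, t1, t2, t3, t5}
Sat(¬r ∨ a) = {t0, t1, t2, t3, t5}
Sat((¬r ∨ a) ∧ a) = {t1, t2, t3, t5}
EF ((¬r ∨ a) ∧ a): least fixpoint, start Z0 = {t1, t2, t3, t5}, add states with some successor in Z. Z1 = {t0, t1, t2, t3, t5}; fixed.
Sat(EF ((¬r ∨ a) ∧ a)) = {t0, t1, t2, t3, t5}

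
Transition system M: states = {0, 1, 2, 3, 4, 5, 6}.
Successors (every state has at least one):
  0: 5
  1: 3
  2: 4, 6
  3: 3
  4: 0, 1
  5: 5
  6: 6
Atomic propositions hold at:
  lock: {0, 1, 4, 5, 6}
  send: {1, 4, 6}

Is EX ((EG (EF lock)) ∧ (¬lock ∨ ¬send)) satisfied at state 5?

Yes

EF lock: least fixpoint, start Z0 = {0, 1, 4, 5, 6}, add states with some successor in Z. Z1 = {0, 1, 2, 4, 5, 6}; fixed.
Sat(EF lock) = {0, 1, 2, 4, 5, 6}
EG (EF lock): greatest fixpoint, start Z0 = {0, 1, 2, 4, 5, 6}, keep only states in Sat with some successor in Z. Z1 = {0, 2, 4, 5, 6}; fixed.
Sat(EG (EF lock)) = {0, 2, 4, 5, 6}
Sat(¬lock) = {2, 3}
Sat(¬send) = {0, 2, 3, 5}
Sat(¬lock ∨ ¬send) = {0, 2, 3, 5}
Sat((EG (EF lock)) ∧ (¬lock ∨ ¬send)) = {0, 2, 5}
Sat(EX ((EG (EF lock)) ∧ (¬lock ∨ ¬send))) = {s : some successor in {0, 2, 5}} = {0, 4, 5}
5 ∈ Sat(EX ((EG (EF lock)) ∧ (¬lock ∨ ¬send))) = {0, 4, 5}, so the formula holds at 5.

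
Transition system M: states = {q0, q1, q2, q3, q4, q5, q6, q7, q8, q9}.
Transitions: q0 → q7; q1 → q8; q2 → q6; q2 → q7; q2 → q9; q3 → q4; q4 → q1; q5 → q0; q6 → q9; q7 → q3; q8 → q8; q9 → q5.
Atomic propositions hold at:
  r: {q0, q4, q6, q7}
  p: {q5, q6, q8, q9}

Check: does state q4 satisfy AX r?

Sat(AX r) = {s : every successor in {q0, q4, q6, q7}} = {q0, q3, q5}
q4 ∉ Sat(AX r) = {q0, q3, q5}, so the formula does not hold at q4.

No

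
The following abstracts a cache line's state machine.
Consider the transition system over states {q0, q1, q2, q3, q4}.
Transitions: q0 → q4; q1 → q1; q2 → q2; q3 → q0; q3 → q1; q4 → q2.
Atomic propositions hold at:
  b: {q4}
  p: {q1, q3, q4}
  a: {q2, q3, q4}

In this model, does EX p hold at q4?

No

Sat(EX p) = {s : some successor in {q1, q3, q4}} = {q0, q1, q3}
q4 ∉ Sat(EX p) = {q0, q1, q3}, so the formula does not hold at q4.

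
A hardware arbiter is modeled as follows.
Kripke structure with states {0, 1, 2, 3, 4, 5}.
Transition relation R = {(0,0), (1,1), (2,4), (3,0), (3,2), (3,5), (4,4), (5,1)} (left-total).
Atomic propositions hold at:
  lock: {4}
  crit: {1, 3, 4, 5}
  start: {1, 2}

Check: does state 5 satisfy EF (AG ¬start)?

Sat(¬start) = {0, 3, 4, 5}
AG ¬start: greatest fixpoint, start Z0 = {0, 3, 4, 5}, keep only states in Sat with every successor in Z. Z1 = {0, 4}; fixed.
Sat(AG ¬start) = {0, 4}
EF (AG ¬start): least fixpoint, start Z0 = {0, 4}, add states with some successor in Z. Z1 = {0, 2, 3, 4}; fixed.
Sat(EF (AG ¬start)) = {0, 2, 3, 4}
5 ∉ Sat(EF (AG ¬start)) = {0, 2, 3, 4}, so the formula does not hold at 5.

No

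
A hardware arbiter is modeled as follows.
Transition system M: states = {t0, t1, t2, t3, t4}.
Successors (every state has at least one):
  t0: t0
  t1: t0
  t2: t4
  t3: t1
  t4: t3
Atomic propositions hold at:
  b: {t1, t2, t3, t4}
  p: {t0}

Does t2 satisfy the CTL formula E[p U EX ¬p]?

Yes

Sat(¬p) = {t1, t2, t3, t4}
Sat(EX ¬p) = {s : some successor in {t1, t2, t3, t4}} = {t2, t3, t4}
E[p U EX ¬p]: least fixpoint, start Z0 = Sat(EX ¬p) = {t2, t3, t4}, add states in Sat(p) with some successor in Z. Already a fixed point.
Sat(E[p U EX ¬p]) = {t2, t3, t4}
t2 ∈ Sat(E[p U EX ¬p]) = {t2, t3, t4}, so the formula holds at t2.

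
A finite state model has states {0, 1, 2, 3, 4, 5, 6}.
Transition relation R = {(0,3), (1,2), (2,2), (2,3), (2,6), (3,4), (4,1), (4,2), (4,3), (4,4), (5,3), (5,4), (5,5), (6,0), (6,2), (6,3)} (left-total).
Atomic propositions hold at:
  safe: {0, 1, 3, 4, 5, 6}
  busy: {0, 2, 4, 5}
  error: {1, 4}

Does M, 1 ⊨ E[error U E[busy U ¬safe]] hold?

Yes

Sat(¬safe) = {2}
E[busy U ¬safe]: least fixpoint, start Z0 = Sat(¬safe) = {2}, add states in Sat(busy) with some successor in Z. Z1 = {2, 4}; Z2 = {2, 4, 5}; fixed.
Sat(E[busy U ¬safe]) = {2, 4, 5}
E[error U E[busy U ¬safe]]: least fixpoint, start Z0 = Sat(E[busy U ¬safe]) = {2, 4, 5}, add states in Sat(error) with some successor in Z. Z1 = {1, 2, 4, 5}; fixed.
Sat(E[error U E[busy U ¬safe]]) = {1, 2, 4, 5}
1 ∈ Sat(E[error U E[busy U ¬safe]]) = {1, 2, 4, 5}, so the formula holds at 1.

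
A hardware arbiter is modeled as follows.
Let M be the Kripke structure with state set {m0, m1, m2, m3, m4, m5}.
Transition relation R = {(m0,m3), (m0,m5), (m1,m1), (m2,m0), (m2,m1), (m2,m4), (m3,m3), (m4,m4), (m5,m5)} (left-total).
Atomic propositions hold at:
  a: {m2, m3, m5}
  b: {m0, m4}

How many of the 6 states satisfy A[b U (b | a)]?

Sat(b | a) = {m0, m2, m3, m4, m5}
A[b U (b | a)]: least fixpoint, start Z0 = Sat((b | a)) = {m0, m2, m3, m4, m5}, add states in Sat(b) with every successor in Z. Already a fixed point.
Sat(A[b U (b | a)]) = {m0, m2, m3, m4, m5}
|Sat(A[b U (b | a)])| = |{m0, m2, m3, m4, m5}| = 5.

5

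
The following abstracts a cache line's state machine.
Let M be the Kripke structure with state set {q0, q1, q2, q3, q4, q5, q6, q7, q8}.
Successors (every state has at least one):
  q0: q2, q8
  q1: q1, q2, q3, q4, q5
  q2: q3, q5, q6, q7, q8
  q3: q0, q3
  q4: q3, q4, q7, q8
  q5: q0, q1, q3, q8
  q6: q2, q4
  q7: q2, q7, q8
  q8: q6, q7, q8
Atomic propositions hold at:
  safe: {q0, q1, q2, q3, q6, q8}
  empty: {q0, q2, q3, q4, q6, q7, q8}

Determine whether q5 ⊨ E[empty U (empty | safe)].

Sat(empty | safe) = {q0, q1, q2, q3, q4, q6, q7, q8}
E[empty U (empty | safe)]: least fixpoint, start Z0 = Sat((empty | safe)) = {q0, q1, q2, q3, q4, q6, q7, q8}, add states in Sat(empty) with some successor in Z. Already a fixed point.
Sat(E[empty U (empty | safe)]) = {q0, q1, q2, q3, q4, q6, q7, q8}
q5 ∉ Sat(E[empty U (empty | safe)]) = {q0, q1, q2, q3, q4, q6, q7, q8}, so the formula does not hold at q5.

No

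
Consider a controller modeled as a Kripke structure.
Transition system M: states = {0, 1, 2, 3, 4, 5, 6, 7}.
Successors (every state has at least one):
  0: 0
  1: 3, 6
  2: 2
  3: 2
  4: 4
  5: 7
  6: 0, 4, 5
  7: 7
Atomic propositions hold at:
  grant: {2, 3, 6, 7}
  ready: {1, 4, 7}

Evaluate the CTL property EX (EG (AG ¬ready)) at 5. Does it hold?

No

Sat(¬ready) = {0, 2, 3, 5, 6}
AG ¬ready: greatest fixpoint, start Z0 = {0, 2, 3, 5, 6}, keep only states in Sat with every successor in Z. Z1 = {0, 2, 3}; fixed.
Sat(AG ¬ready) = {0, 2, 3}
EG (AG ¬ready): greatest fixpoint, start Z0 = {0, 2, 3}, keep only states in Sat with some successor in Z. Already a fixed point.
Sat(EG (AG ¬ready)) = {0, 2, 3}
Sat(EX (EG (AG ¬ready))) = {s : some successor in {0, 2, 3}} = {0, 1, 2, 3, 6}
5 ∉ Sat(EX (EG (AG ¬ready))) = {0, 1, 2, 3, 6}, so the formula does not hold at 5.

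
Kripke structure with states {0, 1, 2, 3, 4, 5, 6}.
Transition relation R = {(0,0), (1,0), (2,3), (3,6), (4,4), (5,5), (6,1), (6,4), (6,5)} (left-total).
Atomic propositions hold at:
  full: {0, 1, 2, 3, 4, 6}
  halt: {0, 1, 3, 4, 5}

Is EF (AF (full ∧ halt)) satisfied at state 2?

Yes

Sat(full ∧ halt) = {0, 1, 3, 4}
AF (full ∧ halt): least fixpoint, start Z0 = {0, 1, 3, 4}, add states with every successor in Z. Z1 = {0, 1, 2, 3, 4}; fixed.
Sat(AF (full ∧ halt)) = {0, 1, 2, 3, 4}
EF (AF (full ∧ halt)): least fixpoint, start Z0 = {0, 1, 2, 3, 4}, add states with some successor in Z. Z1 = {0, 1, 2, 3, 4, 6}; fixed.
Sat(EF (AF (full ∧ halt))) = {0, 1, 2, 3, 4, 6}
2 ∈ Sat(EF (AF (full ∧ halt))) = {0, 1, 2, 3, 4, 6}, so the formula holds at 2.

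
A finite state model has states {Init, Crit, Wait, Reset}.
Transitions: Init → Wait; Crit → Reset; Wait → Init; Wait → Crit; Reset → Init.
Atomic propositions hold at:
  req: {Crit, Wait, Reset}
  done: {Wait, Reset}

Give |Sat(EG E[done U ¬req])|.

3

Sat(¬req) = {Init}
E[done U ¬req]: least fixpoint, start Z0 = Sat(¬req) = {Init}, add states in Sat(done) with some successor in Z. Z1 = {Init, Wait, Reset}; fixed.
Sat(E[done U ¬req]) = {Init, Wait, Reset}
EG E[done U ¬req]: greatest fixpoint, start Z0 = {Init, Wait, Reset}, keep only states in Sat with some successor in Z. Already a fixed point.
Sat(EG E[done U ¬req]) = {Init, Wait, Reset}
|Sat(EG E[done U ¬req])| = |{Init, Wait, Reset}| = 3.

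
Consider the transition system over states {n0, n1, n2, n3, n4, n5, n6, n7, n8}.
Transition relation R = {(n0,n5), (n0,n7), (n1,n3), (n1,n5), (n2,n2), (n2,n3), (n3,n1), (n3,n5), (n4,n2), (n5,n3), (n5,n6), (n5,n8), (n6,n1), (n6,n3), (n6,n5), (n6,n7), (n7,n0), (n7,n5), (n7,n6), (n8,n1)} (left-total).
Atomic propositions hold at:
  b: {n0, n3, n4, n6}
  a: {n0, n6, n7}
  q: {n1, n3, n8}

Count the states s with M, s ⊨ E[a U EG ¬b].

Sat(¬b) = {n1, n2, n5, n7, n8}
EG ¬b: greatest fixpoint, start Z0 = {n1, n2, n5, n7, n8}, keep only states in Sat with some successor in Z. Already a fixed point.
Sat(EG ¬b) = {n1, n2, n5, n7, n8}
E[a U EG ¬b]: least fixpoint, start Z0 = Sat(EG ¬b) = {n1, n2, n5, n7, n8}, add states in Sat(a) with some successor in Z. Z1 = {n0, n1, n2, n5, n6, n7, n8}; fixed.
Sat(E[a U EG ¬b]) = {n0, n1, n2, n5, n6, n7, n8}
|Sat(E[a U EG ¬b])| = |{n0, n1, n2, n5, n6, n7, n8}| = 7.

7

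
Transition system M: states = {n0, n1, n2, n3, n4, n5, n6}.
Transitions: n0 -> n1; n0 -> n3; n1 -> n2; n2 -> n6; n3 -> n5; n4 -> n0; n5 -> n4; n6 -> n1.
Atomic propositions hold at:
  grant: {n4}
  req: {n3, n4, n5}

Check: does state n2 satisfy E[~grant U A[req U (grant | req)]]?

No

Sat(~grant) = {n0, n1, n2, n3, n5, n6}
Sat(grant | req) = {n3, n4, n5}
A[req U (grant | req)]: least fixpoint, start Z0 = Sat((grant | req)) = {n3, n4, n5}, add states in Sat(req) with every successor in Z. Already a fixed point.
Sat(A[req U (grant | req)]) = {n3, n4, n5}
E[~grant U A[req U (grant | req)]]: least fixpoint, start Z0 = Sat(A[req U (grant | req)]) = {n3, n4, n5}, add states in Sat(~grant) with some successor in Z. Z1 = {n0, n3, n4, n5}; fixed.
Sat(E[~grant U A[req U (grant | req)]]) = {n0, n3, n4, n5}
n2 ∉ Sat(E[~grant U A[req U (grant | req)]]) = {n0, n3, n4, n5}, so the formula does not hold at n2.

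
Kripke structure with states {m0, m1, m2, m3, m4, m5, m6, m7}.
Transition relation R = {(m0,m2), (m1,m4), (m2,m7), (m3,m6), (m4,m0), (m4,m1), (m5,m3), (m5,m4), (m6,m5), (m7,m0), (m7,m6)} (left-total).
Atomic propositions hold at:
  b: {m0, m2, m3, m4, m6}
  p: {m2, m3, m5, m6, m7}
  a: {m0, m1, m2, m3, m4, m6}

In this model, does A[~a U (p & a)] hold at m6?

Sat(~a) = {m5, m7}
Sat(p & a) = {m2, m3, m6}
A[~a U (p & a)]: least fixpoint, start Z0 = Sat((p & a)) = {m2, m3, m6}, add states in Sat(~a) with every successor in Z. Already a fixed point.
Sat(A[~a U (p & a)]) = {m2, m3, m6}
m6 ∈ Sat(A[~a U (p & a)]) = {m2, m3, m6}, so the formula holds at m6.

Yes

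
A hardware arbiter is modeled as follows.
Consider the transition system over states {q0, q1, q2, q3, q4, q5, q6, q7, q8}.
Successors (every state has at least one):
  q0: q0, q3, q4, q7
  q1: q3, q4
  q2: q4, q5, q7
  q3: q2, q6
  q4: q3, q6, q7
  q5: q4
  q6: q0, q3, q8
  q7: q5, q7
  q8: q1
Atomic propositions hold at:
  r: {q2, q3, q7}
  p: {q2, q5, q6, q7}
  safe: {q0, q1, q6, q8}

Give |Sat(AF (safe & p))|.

Sat(safe & p) = {q6}
AF (safe & p): least fixpoint, start Z0 = {q6}, add states with every successor in Z. Already a fixed point.
Sat(AF (safe & p)) = {q6}
|Sat(AF (safe & p))| = |{q6}| = 1.

1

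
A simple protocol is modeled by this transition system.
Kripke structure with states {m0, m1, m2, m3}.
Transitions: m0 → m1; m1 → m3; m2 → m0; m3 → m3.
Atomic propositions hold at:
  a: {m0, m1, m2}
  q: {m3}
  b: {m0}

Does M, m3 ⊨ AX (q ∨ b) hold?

Yes

Sat(q ∨ b) = {m0, m3}
Sat(AX (q ∨ b)) = {s : every successor in {m0, m3}} = {m1, m2, m3}
m3 ∈ Sat(AX (q ∨ b)) = {m1, m2, m3}, so the formula holds at m3.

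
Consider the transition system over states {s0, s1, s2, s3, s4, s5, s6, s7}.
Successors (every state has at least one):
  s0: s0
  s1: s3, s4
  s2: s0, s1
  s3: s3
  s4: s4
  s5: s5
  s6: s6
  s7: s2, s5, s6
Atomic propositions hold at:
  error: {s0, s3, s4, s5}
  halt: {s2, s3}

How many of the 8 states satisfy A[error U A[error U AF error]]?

6

AF error: least fixpoint, start Z0 = {s0, s3, s4, s5}, add states with every successor in Z. Z1 = {s0, s1, s3, s4, s5}; Z2 = {s0, s1, s2, s3, s4, s5}; fixed.
Sat(AF error) = {s0, s1, s2, s3, s4, s5}
A[error U AF error]: least fixpoint, start Z0 = Sat(AF error) = {s0, s1, s2, s3, s4, s5}, add states in Sat(error) with every successor in Z. Already a fixed point.
Sat(A[error U AF error]) = {s0, s1, s2, s3, s4, s5}
A[error U A[error U AF error]]: least fixpoint, start Z0 = Sat(A[error U AF error]) = {s0, s1, s2, s3, s4, s5}, add states in Sat(error) with every successor in Z. Already a fixed point.
Sat(A[error U A[error U AF error]]) = {s0, s1, s2, s3, s4, s5}
|Sat(A[error U A[error U AF error]])| = |{s0, s1, s2, s3, s4, s5}| = 6.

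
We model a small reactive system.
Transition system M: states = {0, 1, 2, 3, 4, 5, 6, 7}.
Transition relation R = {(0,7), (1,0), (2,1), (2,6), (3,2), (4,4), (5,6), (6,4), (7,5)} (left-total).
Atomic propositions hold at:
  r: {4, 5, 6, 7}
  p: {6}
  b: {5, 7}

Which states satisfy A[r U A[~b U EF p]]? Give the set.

{0, 1, 2, 3, 5, 6, 7}

Sat(~b) = {0, 1, 2, 3, 4, 6}
EF p: least fixpoint, start Z0 = {6}, add states with some successor in Z. Z1 = {2, 5, 6}; Z2 = {2, 3, 5, 6, 7}; Z3 = {0, 2, 3, 5, 6, 7}; Z4 = {0, 1, 2, 3, 5, 6, 7}; fixed.
Sat(EF p) = {0, 1, 2, 3, 5, 6, 7}
A[~b U EF p]: least fixpoint, start Z0 = Sat(EF p) = {0, 1, 2, 3, 5, 6, 7}, add states in Sat(~b) with every successor in Z. Already a fixed point.
Sat(A[~b U EF p]) = {0, 1, 2, 3, 5, 6, 7}
A[r U A[~b U EF p]]: least fixpoint, start Z0 = Sat(A[~b U EF p]) = {0, 1, 2, 3, 5, 6, 7}, add states in Sat(r) with every successor in Z. Already a fixed point.
Sat(A[r U A[~b U EF p]]) = {0, 1, 2, 3, 5, 6, 7}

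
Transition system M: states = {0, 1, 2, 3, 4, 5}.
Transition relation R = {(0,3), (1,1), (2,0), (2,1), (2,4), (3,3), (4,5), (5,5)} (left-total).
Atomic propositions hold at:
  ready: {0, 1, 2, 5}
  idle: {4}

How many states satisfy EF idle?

2

EF idle: least fixpoint, start Z0 = {4}, add states with some successor in Z. Z1 = {2, 4}; fixed.
Sat(EF idle) = {2, 4}
|Sat(EF idle)| = |{2, 4}| = 2.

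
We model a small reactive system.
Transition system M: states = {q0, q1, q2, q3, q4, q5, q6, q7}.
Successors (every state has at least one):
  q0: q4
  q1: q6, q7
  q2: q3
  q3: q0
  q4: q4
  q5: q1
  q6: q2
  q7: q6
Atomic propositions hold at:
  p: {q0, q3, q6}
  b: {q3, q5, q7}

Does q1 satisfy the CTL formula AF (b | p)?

Yes

Sat(b | p) = {q0, q3, q5, q6, q7}
AF (b | p): least fixpoint, start Z0 = {q0, q3, q5, q6, q7}, add states with every successor in Z. Z1 = {q0, q1, q2, q3, q5, q6, q7}; fixed.
Sat(AF (b | p)) = {q0, q1, q2, q3, q5, q6, q7}
q1 ∈ Sat(AF (b | p)) = {q0, q1, q2, q3, q5, q6, q7}, so the formula holds at q1.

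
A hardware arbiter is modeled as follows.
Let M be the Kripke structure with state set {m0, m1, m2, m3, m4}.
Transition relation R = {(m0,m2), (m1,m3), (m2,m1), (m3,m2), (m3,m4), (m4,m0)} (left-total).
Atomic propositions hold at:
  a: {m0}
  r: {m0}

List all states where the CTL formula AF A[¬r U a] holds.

{m0, m4}

Sat(¬r) = {m1, m2, m3, m4}
A[¬r U a]: least fixpoint, start Z0 = Sat(a) = {m0}, add states in Sat(¬r) with every successor in Z. Z1 = {m0, m4}; fixed.
Sat(A[¬r U a]) = {m0, m4}
AF A[¬r U a]: least fixpoint, start Z0 = {m0, m4}, add states with every successor in Z. Already a fixed point.
Sat(AF A[¬r U a]) = {m0, m4}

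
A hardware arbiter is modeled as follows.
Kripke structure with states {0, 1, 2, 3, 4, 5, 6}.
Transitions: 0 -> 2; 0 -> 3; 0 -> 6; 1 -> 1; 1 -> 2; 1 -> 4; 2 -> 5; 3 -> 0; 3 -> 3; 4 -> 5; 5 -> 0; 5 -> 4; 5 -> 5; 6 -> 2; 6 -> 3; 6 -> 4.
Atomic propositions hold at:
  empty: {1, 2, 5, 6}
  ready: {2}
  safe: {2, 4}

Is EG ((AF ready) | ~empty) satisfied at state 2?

No

AF ready: least fixpoint, start Z0 = {2}, add states with every successor in Z. Already a fixed point.
Sat(AF ready) = {2}
Sat(~empty) = {0, 3, 4}
Sat((AF ready) | ~empty) = {0, 2, 3, 4}
EG ((AF ready) | ~empty): greatest fixpoint, start Z0 = {0, 2, 3, 4}, keep only states in Sat with some successor in Z. Z1 = {0, 3}; fixed.
Sat(EG ((AF ready) | ~empty)) = {0, 3}
2 ∉ Sat(EG ((AF ready) | ~empty)) = {0, 3}, so the formula does not hold at 2.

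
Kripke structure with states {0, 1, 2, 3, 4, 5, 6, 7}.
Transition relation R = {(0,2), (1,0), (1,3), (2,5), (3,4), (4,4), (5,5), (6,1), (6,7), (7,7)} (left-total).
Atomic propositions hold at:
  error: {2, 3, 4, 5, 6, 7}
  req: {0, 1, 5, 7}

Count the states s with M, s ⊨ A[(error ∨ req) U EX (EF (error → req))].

Sat(error ∨ req) = {0, 1, 2, 3, 4, 5, 6, 7}
Sat(error → req) = {0, 1, 5, 7}
EF (error → req): least fixpoint, start Z0 = {0, 1, 5, 7}, add states with some successor in Z. Z1 = {0, 1, 2, 5, 6, 7}; fixed.
Sat(EF (error → req)) = {0, 1, 2, 5, 6, 7}
Sat(EX (EF (error → req))) = {s : some successor in {0, 1, 2, 5, 6, 7}} = {0, 1, 2, 5, 6, 7}
A[(error ∨ req) U EX (EF (error → req))]: least fixpoint, start Z0 = Sat(EX (EF (error → req))) = {0, 1, 2, 5, 6, 7}, add states in Sat(error ∨ req) with every successor in Z. Already a fixed point.
Sat(A[(error ∨ req) U EX (EF (error → req))]) = {0, 1, 2, 5, 6, 7}
|Sat(A[(error ∨ req) U EX (EF (error → req))])| = |{0, 1, 2, 5, 6, 7}| = 6.

6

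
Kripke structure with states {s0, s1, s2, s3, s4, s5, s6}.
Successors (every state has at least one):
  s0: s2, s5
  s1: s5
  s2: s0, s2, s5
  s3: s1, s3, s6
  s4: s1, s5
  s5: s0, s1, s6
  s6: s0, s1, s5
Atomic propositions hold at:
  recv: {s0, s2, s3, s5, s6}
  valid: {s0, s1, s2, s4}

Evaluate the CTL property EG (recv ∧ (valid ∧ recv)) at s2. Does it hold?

Sat(valid ∧ recv) = {s0, s2}
Sat(recv ∧ (valid ∧ recv)) = {s0, s2}
EG (recv ∧ (valid ∧ recv)): greatest fixpoint, start Z0 = {s0, s2}, keep only states in Sat with some successor in Z. Already a fixed point.
Sat(EG (recv ∧ (valid ∧ recv))) = {s0, s2}
s2 ∈ Sat(EG (recv ∧ (valid ∧ recv))) = {s0, s2}, so the formula holds at s2.

Yes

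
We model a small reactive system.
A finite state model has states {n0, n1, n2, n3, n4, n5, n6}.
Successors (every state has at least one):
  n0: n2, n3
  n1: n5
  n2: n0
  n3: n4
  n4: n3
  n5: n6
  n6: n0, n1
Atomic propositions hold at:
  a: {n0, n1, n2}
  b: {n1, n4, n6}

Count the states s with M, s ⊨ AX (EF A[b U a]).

A[b U a]: least fixpoint, start Z0 = Sat(a) = {n0, n1, n2}, add states in Sat(b) with every successor in Z. Z1 = {n0, n1, n2, n6}; fixed.
Sat(A[b U a]) = {n0, n1, n2, n6}
EF A[b U a]: least fixpoint, start Z0 = {n0, n1, n2, n6}, add states with some successor in Z. Z1 = {n0, n1, n2, n5, n6}; fixed.
Sat(EF A[b U a]) = {n0, n1, n2, n5, n6}
Sat(AX (EF A[b U a])) = {s : every successor in {n0, n1, n2, n5, n6}} = {n1, n2, n5, n6}
|Sat(AX (EF A[b U a]))| = |{n1, n2, n5, n6}| = 4.

4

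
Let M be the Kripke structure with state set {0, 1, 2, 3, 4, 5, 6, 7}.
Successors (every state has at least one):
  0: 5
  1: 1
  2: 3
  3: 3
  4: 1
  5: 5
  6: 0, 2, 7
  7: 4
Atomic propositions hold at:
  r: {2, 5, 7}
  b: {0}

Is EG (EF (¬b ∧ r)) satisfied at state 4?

Sat(¬b) = {1, 2, 3, 4, 5, 6, 7}
Sat(¬b ∧ r) = {2, 5, 7}
EF (¬b ∧ r): least fixpoint, start Z0 = {2, 5, 7}, add states with some successor in Z. Z1 = {0, 2, 5, 6, 7}; fixed.
Sat(EF (¬b ∧ r)) = {0, 2, 5, 6, 7}
EG (EF (¬b ∧ r)): greatest fixpoint, start Z0 = {0, 2, 5, 6, 7}, keep only states in Sat with some successor in Z. Z1 = {0, 5, 6}; fixed.
Sat(EG (EF (¬b ∧ r))) = {0, 5, 6}
4 ∉ Sat(EG (EF (¬b ∧ r))) = {0, 5, 6}, so the formula does not hold at 4.

No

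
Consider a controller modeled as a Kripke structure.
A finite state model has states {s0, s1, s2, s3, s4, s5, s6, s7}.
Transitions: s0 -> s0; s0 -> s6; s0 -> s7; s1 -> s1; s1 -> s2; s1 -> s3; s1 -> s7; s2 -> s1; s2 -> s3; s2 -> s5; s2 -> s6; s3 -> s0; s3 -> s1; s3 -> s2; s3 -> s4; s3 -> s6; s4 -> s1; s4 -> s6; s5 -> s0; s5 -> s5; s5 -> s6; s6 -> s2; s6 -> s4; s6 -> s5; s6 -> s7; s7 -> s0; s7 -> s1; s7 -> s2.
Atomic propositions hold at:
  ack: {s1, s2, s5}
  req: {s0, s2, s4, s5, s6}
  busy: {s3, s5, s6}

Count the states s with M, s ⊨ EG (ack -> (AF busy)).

AF busy: least fixpoint, start Z0 = {s3, s5, s6}, add states with every successor in Z. Already a fixed point.
Sat(AF busy) = {s3, s5, s6}
Sat(ack -> (AF busy)) = {s0, s3, s4, s5, s6, s7}
EG (ack -> (AF busy)): greatest fixpoint, start Z0 = {s0, s3, s4, s5, s6, s7}, keep only states in Sat with some successor in Z. Already a fixed point.
Sat(EG (ack -> (AF busy))) = {s0, s3, s4, s5, s6, s7}
|Sat(EG (ack -> (AF busy)))| = |{s0, s3, s4, s5, s6, s7}| = 6.

6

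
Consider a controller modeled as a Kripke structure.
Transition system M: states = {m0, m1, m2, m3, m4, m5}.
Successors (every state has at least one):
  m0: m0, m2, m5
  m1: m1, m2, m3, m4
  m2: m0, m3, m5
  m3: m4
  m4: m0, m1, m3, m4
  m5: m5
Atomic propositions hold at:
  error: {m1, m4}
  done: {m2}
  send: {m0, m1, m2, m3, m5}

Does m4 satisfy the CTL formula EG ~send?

Sat(~send) = {m4}
EG ~send: greatest fixpoint, start Z0 = {m4}, keep only states in Sat with some successor in Z. Already a fixed point.
Sat(EG ~send) = {m4}
m4 ∈ Sat(EG ~send) = {m4}, so the formula holds at m4.

Yes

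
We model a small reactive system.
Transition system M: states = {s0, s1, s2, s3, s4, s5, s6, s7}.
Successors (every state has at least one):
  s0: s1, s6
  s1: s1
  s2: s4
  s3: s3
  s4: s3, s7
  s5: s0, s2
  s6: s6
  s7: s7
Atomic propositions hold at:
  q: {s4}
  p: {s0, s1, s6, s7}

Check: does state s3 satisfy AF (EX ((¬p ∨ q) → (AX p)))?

No

Sat(¬p) = {s2, s3, s4, s5}
Sat(¬p ∨ q) = {s2, s3, s4, s5}
Sat(AX p) = {s : every successor in {s0, s1, s6, s7}} = {s0, s1, s6, s7}
Sat((¬p ∨ q) → (AX p)) = {s0, s1, s6, s7}
Sat(EX ((¬p ∨ q) → (AX p))) = {s : some successor in {s0, s1, s6, s7}} = {s0, s1, s4, s5, s6, s7}
AF (EX ((¬p ∨ q) → (AX p))): least fixpoint, start Z0 = {s0, s1, s4, s5, s6, s7}, add states with every successor in Z. Z1 = {s0, s1, s2, s4, s5, s6, s7}; fixed.
Sat(AF (EX ((¬p ∨ q) → (AX p)))) = {s0, s1, s2, s4, s5, s6, s7}
s3 ∉ Sat(AF (EX ((¬p ∨ q) → (AX p)))) = {s0, s1, s2, s4, s5, s6, s7}, so the formula does not hold at s3.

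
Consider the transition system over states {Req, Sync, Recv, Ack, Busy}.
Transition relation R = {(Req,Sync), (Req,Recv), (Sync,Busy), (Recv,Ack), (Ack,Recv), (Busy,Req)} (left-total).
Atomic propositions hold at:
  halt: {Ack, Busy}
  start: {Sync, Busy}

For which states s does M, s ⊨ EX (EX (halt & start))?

Sat(halt & start) = {Busy}
Sat(EX (halt & start)) = {s : some successor in {Busy}} = {Sync}
Sat(EX (EX (halt & start))) = {s : some successor in {Sync}} = {Req}

{Req}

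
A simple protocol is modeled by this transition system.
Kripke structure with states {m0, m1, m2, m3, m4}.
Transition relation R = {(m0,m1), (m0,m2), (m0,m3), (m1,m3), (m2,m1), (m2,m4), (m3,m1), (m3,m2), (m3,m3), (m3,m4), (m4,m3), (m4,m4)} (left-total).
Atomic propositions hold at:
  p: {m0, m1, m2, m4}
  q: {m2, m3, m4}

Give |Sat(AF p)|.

AF p: least fixpoint, start Z0 = {m0, m1, m2, m4}, add states with every successor in Z. Already a fixed point.
Sat(AF p) = {m0, m1, m2, m4}
|Sat(AF p)| = |{m0, m1, m2, m4}| = 4.

4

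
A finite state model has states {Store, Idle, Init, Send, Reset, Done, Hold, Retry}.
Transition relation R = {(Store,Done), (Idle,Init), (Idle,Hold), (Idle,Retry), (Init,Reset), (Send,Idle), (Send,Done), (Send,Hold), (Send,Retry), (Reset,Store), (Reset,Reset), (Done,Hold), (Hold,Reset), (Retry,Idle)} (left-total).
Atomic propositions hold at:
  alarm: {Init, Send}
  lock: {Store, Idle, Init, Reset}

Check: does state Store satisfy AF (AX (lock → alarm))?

Yes

Sat(lock → alarm) = {Init, Send, Done, Hold, Retry}
Sat(AX (lock → alarm)) = {s : every successor in {Init, Send, Done, Hold, Retry}} = {Store, Idle, Done}
AF (AX (lock → alarm)): least fixpoint, start Z0 = {Store, Idle, Done}, add states with every successor in Z. Z1 = {Store, Idle, Done, Retry}; fixed.
Sat(AF (AX (lock → alarm))) = {Store, Idle, Done, Retry}
Store ∈ Sat(AF (AX (lock → alarm))) = {Store, Idle, Done, Retry}, so the formula holds at Store.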